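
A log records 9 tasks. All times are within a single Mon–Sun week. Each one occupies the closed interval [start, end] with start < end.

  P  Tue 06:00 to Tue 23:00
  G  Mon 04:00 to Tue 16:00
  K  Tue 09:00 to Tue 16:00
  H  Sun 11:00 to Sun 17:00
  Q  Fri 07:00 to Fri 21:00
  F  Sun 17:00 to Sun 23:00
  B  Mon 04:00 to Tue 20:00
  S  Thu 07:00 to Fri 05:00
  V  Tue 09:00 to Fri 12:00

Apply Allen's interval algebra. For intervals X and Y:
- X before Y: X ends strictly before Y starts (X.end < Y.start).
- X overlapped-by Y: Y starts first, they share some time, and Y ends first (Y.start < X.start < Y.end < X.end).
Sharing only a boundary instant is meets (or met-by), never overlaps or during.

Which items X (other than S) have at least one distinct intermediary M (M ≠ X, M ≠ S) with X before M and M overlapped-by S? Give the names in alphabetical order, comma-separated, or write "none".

none

Target S = [Thu 07:00, Fri 05:00].
Intermediaries M with M overlapped-by S: none.
Union: none.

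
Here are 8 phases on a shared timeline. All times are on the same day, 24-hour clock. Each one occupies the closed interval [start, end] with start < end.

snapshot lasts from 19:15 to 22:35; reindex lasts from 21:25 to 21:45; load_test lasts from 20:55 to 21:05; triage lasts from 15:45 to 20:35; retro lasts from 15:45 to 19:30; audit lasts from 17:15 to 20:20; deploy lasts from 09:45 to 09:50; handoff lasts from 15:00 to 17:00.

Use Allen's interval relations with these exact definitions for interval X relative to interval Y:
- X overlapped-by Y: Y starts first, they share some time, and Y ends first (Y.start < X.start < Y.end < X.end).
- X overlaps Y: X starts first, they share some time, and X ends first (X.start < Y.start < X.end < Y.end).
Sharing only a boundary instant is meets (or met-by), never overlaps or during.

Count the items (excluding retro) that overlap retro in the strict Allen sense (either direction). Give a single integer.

Target retro = [15:45, 19:30].
audit [17:15, 20:20] → overlapped-by → counts.
deploy [09:45, 09:50] → before → no.
handoff [15:00, 17:00] → overlaps → counts.
load_test [20:55, 21:05] → after → no.
reindex [21:25, 21:45] → after → no.
snapshot [19:15, 22:35] → overlapped-by → counts.
triage [15:45, 20:35] → started-by → no.
Total: 3.

3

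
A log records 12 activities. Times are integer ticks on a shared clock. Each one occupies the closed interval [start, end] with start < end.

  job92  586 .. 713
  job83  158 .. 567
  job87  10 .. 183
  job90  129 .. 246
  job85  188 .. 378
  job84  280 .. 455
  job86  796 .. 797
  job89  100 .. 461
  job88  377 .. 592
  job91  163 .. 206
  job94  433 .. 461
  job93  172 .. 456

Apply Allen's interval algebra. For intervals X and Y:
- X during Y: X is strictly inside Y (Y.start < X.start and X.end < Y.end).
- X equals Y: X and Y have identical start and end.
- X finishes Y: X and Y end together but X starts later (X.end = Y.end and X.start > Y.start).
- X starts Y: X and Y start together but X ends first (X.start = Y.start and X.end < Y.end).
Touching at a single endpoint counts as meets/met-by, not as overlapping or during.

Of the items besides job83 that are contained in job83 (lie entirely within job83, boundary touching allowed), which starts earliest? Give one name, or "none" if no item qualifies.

Target job83 = [158, 567].
job84 [280, 455] → during → candidate.
job85 [188, 378] → during → candidate.
job86 [796, 797] → after → excluded.
job87 [10, 183] → overlaps → excluded.
job88 [377, 592] → overlapped-by → excluded.
job89 [100, 461] → overlaps → excluded.
job90 [129, 246] → overlaps → excluded.
job91 [163, 206] → during → candidate.
job92 [586, 713] → after → excluded.
job93 [172, 456] → during → candidate.
job94 [433, 461] → during → candidate.
Among candidates, earliest start is 163 → job91.

job91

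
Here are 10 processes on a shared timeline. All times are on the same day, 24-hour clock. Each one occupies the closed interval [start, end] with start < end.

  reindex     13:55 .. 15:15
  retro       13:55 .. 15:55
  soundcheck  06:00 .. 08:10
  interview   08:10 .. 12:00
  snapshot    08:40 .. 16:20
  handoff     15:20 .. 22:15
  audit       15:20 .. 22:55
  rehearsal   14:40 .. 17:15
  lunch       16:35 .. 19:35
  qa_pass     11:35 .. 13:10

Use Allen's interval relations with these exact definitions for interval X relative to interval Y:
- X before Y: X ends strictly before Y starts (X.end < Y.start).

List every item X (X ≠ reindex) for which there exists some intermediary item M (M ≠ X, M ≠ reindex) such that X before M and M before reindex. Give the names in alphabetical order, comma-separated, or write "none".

soundcheck

Target reindex = [13:55, 15:15].
Intermediaries M with M before reindex: interview, qa_pass, soundcheck.
Via interview — items with X before interview: none.
Via qa_pass — items with X before qa_pass: soundcheck.
Via soundcheck — items with X before soundcheck: none.
Union: soundcheck.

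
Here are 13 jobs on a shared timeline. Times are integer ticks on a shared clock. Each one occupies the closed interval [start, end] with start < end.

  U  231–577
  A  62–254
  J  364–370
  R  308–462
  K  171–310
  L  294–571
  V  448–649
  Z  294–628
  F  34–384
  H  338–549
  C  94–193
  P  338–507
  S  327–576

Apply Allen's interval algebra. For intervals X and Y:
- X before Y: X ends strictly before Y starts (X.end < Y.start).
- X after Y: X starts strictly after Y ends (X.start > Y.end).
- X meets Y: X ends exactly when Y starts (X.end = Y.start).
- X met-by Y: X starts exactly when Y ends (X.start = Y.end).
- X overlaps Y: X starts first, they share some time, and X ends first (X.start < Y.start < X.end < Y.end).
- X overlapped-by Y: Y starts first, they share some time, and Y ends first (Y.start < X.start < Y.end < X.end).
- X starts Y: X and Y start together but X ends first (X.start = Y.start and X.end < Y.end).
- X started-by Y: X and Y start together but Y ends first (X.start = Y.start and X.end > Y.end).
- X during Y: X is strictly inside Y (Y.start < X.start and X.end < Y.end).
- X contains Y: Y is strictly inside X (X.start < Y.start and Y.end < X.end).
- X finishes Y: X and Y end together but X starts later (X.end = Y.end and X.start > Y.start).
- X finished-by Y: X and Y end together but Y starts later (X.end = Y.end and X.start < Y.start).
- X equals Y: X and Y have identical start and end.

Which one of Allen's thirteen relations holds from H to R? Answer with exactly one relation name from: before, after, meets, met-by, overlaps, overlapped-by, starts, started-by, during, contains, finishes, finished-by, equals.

overlapped-by

H = [338, 549]; R = [308, 462].
Compare endpoints: H.start > R.start, H.start < R.end, H.end > R.start, H.end > R.end.
That pattern is 'overlapped-by'.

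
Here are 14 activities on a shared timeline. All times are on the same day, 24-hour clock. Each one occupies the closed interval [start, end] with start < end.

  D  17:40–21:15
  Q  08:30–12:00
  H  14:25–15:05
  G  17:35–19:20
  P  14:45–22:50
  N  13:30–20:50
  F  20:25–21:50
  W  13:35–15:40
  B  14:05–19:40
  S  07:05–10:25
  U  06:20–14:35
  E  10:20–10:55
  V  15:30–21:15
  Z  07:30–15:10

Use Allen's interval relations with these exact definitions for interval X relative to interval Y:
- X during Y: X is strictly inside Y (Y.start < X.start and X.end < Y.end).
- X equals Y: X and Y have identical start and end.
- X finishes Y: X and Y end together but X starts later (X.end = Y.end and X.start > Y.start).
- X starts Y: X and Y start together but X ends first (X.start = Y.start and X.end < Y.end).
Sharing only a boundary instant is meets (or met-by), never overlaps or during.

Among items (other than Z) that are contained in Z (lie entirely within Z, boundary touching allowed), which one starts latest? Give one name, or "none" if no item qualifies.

Target Z = [07:30, 15:10].
B [14:05, 19:40] → overlapped-by → excluded.
D [17:40, 21:15] → after → excluded.
E [10:20, 10:55] → during → candidate.
F [20:25, 21:50] → after → excluded.
G [17:35, 19:20] → after → excluded.
H [14:25, 15:05] → during → candidate.
N [13:30, 20:50] → overlapped-by → excluded.
P [14:45, 22:50] → overlapped-by → excluded.
Q [08:30, 12:00] → during → candidate.
S [07:05, 10:25] → overlaps → excluded.
U [06:20, 14:35] → overlaps → excluded.
V [15:30, 21:15] → after → excluded.
W [13:35, 15:40] → overlapped-by → excluded.
Among candidates, latest start is 14:25 → H.

H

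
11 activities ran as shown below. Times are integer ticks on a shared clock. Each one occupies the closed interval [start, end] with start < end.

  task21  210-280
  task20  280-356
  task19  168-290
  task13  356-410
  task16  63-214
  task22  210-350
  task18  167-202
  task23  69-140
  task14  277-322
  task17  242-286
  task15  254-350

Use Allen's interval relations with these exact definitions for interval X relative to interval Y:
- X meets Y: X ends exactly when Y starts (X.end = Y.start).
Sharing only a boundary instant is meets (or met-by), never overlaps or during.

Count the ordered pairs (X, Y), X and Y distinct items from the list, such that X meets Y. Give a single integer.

Checking all 110 ordered pairs for relation 'meets'; matching pairs in alphabetical order:
(task20, task13): task20 meets task13 ✓
(task21, task20): task21 meets task20 ✓
Count: 2.

2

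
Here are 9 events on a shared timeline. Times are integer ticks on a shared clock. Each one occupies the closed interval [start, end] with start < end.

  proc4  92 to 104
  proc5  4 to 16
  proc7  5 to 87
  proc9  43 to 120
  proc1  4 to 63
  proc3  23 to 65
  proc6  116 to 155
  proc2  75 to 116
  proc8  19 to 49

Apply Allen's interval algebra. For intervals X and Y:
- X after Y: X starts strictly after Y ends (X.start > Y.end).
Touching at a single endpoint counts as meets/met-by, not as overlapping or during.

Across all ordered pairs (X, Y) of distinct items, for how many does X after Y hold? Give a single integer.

Checking all 72 ordered pairs for relation 'after'; matching pairs in alphabetical order:
(proc2, proc1): proc2 after proc1 ✓
(proc2, proc3): proc2 after proc3 ✓
(proc2, proc5): proc2 after proc5 ✓
(proc2, proc8): proc2 after proc8 ✓
(proc3, proc5): proc3 after proc5 ✓
(proc4, proc1): proc4 after proc1 ✓
(proc4, proc3): proc4 after proc3 ✓
(proc4, proc5): proc4 after proc5 ✓
(proc4, proc7): proc4 after proc7 ✓
(proc4, proc8): proc4 after proc8 ✓
(proc6, proc1): proc6 after proc1 ✓
(proc6, proc3): proc6 after proc3 ✓
(proc6, proc4): proc6 after proc4 ✓
(proc6, proc5): proc6 after proc5 ✓
(proc6, proc7): proc6 after proc7 ✓
(proc6, proc8): proc6 after proc8 ✓
(proc8, proc5): proc8 after proc5 ✓
(proc9, proc5): proc9 after proc5 ✓
Count: 18.

18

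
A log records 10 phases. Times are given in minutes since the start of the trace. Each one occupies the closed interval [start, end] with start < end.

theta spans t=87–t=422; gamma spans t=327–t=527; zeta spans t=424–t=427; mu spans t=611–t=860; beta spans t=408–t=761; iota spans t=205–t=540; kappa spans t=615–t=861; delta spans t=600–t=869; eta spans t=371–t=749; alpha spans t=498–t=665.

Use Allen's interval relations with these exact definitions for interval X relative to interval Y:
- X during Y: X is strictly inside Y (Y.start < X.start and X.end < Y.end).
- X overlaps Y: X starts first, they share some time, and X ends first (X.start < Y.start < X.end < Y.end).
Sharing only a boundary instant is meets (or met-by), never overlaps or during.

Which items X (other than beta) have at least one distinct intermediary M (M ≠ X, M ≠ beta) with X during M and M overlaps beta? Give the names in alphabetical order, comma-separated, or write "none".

alpha, gamma, zeta

Target beta = [t=408, t=761].
Intermediaries M with M overlaps beta: eta, gamma, iota, theta.
Via eta — items with X during eta: alpha, zeta.
Via gamma — items with X during gamma: zeta.
Via iota — items with X during iota: gamma, zeta.
Via theta — items with X during theta: none.
Union: alpha, gamma, zeta.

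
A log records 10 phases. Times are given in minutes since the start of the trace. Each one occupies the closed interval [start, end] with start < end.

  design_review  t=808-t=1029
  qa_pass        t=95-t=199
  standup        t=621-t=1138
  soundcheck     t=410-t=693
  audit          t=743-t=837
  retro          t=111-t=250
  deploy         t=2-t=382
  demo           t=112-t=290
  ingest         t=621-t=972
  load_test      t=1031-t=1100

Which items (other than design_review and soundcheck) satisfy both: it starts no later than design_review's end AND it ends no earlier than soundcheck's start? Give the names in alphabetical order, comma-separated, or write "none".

Conditions: its start is no later than design_review's end (X.start <= t=1029) AND its end is no earlier than soundcheck's start (X.end >= t=410).
audit: start t=743 <= t=1029? ✓; end t=837 >= t=410? ✓ → yes.
demo: start t=112 <= t=1029? ✓; end t=290 >= t=410? ✗ → no.
deploy: start t=2 <= t=1029? ✓; end t=382 >= t=410? ✗ → no.
ingest: start t=621 <= t=1029? ✓; end t=972 >= t=410? ✓ → yes.
load_test: start t=1031 <= t=1029? ✗; end t=1100 >= t=410? ✓ → no.
qa_pass: start t=95 <= t=1029? ✓; end t=199 >= t=410? ✗ → no.
retro: start t=111 <= t=1029? ✓; end t=250 >= t=410? ✗ → no.
standup: start t=621 <= t=1029? ✓; end t=1138 >= t=410? ✓ → yes.
Result: audit, ingest, standup.

audit, ingest, standup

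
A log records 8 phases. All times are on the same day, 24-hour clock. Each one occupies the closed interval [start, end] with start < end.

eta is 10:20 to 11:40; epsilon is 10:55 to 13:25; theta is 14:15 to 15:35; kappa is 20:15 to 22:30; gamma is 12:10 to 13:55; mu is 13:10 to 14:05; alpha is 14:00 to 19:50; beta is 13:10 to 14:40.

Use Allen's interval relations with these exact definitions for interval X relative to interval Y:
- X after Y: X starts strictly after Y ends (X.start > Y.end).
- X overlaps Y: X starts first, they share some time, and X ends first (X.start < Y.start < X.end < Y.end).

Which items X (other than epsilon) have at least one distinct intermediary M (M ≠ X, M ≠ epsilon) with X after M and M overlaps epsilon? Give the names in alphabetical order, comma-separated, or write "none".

alpha, beta, gamma, kappa, mu, theta

Target epsilon = [10:55, 13:25].
Intermediaries M with M overlaps epsilon: eta.
Via eta — items with X after eta: alpha, beta, gamma, kappa, mu, theta.
Union: alpha, beta, gamma, kappa, mu, theta.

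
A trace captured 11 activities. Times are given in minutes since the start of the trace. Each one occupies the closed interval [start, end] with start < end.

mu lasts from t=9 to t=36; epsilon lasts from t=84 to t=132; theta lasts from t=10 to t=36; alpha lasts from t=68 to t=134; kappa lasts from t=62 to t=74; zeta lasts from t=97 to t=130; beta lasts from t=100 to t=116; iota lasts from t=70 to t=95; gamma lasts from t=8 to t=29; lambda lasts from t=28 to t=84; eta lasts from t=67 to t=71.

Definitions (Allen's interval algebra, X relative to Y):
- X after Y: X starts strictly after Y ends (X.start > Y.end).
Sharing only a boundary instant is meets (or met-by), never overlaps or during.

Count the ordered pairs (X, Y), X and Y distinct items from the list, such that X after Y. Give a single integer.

Checking all 110 ordered pairs for relation 'after'; matching pairs in alphabetical order:
(alpha, gamma): alpha after gamma ✓
(alpha, mu): alpha after mu ✓
(alpha, theta): alpha after theta ✓
(beta, eta): beta after eta ✓
(beta, gamma): beta after gamma ✓
(beta, iota): beta after iota ✓
(beta, kappa): beta after kappa ✓
(beta, lambda): beta after lambda ✓
(beta, mu): beta after mu ✓
(beta, theta): beta after theta ✓
(epsilon, eta): epsilon after eta ✓
(epsilon, gamma): epsilon after gamma ✓
(epsilon, kappa): epsilon after kappa ✓
(epsilon, mu): epsilon after mu ✓
(epsilon, theta): epsilon after theta ✓
(eta, gamma): eta after gamma ✓
(eta, mu): eta after mu ✓
(eta, theta): eta after theta ✓
(iota, gamma): iota after gamma ✓
(iota, mu): iota after mu ✓
(iota, theta): iota after theta ✓
(kappa, gamma): kappa after gamma ✓
(kappa, mu): kappa after mu ✓
(kappa, theta): kappa after theta ✓
... plus 7 further pairs not listed.
Count: 31.

31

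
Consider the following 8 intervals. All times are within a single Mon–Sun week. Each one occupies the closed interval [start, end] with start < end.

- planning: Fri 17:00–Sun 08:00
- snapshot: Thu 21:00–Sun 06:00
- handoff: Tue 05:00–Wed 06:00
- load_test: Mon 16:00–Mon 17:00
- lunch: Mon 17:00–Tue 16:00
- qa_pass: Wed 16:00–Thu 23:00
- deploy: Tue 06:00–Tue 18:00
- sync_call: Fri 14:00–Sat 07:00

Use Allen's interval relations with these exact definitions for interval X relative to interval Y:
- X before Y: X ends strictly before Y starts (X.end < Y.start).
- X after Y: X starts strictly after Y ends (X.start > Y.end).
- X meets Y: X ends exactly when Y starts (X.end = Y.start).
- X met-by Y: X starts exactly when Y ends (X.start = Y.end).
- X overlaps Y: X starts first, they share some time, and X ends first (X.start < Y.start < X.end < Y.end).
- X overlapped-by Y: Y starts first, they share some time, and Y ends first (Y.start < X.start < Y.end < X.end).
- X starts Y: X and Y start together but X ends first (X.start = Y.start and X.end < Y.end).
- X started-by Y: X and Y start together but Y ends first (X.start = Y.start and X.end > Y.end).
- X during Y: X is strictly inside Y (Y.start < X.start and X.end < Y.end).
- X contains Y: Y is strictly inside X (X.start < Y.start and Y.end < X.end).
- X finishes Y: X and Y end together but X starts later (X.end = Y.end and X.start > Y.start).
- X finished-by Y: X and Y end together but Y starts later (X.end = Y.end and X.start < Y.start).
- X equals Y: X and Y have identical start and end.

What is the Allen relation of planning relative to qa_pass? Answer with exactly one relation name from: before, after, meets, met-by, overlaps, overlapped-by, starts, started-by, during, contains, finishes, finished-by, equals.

after

planning = [Fri 17:00, Sun 08:00]; qa_pass = [Wed 16:00, Thu 23:00].
Compare endpoints: planning.start > qa_pass.start, planning.start > qa_pass.end, planning.end > qa_pass.start, planning.end > qa_pass.end.
That pattern is 'after'.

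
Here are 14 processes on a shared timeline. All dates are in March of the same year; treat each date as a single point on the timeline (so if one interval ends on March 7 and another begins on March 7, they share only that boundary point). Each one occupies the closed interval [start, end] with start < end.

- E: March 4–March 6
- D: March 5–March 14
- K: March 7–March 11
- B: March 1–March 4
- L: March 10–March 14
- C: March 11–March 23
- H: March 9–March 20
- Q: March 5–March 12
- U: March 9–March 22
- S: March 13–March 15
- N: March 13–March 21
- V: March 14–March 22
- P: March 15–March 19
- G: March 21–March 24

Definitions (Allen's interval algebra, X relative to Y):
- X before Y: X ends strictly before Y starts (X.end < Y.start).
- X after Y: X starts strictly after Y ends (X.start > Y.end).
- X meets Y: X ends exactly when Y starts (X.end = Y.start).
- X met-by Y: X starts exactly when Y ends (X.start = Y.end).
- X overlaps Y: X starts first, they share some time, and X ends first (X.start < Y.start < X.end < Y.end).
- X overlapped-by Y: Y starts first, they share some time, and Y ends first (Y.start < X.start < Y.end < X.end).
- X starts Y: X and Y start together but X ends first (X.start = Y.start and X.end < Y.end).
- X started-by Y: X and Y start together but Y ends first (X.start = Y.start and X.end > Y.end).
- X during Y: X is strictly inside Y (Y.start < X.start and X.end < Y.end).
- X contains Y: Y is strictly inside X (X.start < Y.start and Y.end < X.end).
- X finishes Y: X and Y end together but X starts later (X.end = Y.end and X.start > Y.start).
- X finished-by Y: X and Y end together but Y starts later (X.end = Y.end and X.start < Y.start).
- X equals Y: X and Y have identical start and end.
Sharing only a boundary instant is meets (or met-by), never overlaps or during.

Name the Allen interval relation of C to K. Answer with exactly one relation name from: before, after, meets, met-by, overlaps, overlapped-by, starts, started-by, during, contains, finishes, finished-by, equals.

C = [March 11, March 23]; K = [March 7, March 11].
Compare endpoints: C.start > K.start, C.start = K.end, C.end > K.start, C.end > K.end.
That pattern is 'met-by'.

met-by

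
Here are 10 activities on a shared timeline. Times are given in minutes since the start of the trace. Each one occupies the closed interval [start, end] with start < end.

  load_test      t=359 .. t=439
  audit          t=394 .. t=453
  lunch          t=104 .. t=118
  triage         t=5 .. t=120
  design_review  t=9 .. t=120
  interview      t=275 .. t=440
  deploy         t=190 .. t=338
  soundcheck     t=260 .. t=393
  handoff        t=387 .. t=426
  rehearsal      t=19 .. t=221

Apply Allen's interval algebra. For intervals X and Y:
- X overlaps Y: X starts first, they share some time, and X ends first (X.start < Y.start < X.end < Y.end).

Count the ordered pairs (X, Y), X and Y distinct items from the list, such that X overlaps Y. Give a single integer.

11

Checking all 90 ordered pairs for relation 'overlaps'; matching pairs in alphabetical order:
(deploy, interview): deploy overlaps interview ✓
(deploy, soundcheck): deploy overlaps soundcheck ✓
(design_review, rehearsal): design_review overlaps rehearsal ✓
(handoff, audit): handoff overlaps audit ✓
(interview, audit): interview overlaps audit ✓
(load_test, audit): load_test overlaps audit ✓
(rehearsal, deploy): rehearsal overlaps deploy ✓
(soundcheck, handoff): soundcheck overlaps handoff ✓
(soundcheck, interview): soundcheck overlaps interview ✓
(soundcheck, load_test): soundcheck overlaps load_test ✓
(triage, rehearsal): triage overlaps rehearsal ✓
Count: 11.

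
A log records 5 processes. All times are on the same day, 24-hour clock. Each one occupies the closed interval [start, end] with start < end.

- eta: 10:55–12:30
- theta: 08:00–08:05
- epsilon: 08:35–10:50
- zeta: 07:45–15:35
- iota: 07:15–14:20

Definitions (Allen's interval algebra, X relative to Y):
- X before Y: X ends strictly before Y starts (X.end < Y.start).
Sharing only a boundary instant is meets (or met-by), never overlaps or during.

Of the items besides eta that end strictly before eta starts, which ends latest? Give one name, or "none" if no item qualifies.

Target eta = [10:55, 12:30].
epsilon [08:35, 10:50] → before → candidate.
iota [07:15, 14:20] → contains → excluded.
theta [08:00, 08:05] → before → candidate.
zeta [07:45, 15:35] → contains → excluded.
Among candidates, latest end is 10:50 → epsilon.

epsilon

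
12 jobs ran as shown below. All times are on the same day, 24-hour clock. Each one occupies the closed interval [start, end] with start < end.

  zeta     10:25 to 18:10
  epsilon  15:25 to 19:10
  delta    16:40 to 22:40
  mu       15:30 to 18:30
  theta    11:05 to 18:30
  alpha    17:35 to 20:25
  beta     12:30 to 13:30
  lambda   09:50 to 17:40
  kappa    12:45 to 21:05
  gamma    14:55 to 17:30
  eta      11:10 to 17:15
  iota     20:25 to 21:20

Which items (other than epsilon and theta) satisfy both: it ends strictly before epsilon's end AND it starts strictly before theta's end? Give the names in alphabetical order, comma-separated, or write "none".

beta, eta, gamma, lambda, mu, zeta

Conditions: its end is strictly before epsilon's end (X.end < 19:10) AND its start is strictly before theta's end (X.start < 18:30).
alpha: end 20:25 < 19:10? ✗; start 17:35 < 18:30? ✓ → no.
beta: end 13:30 < 19:10? ✓; start 12:30 < 18:30? ✓ → yes.
delta: end 22:40 < 19:10? ✗; start 16:40 < 18:30? ✓ → no.
eta: end 17:15 < 19:10? ✓; start 11:10 < 18:30? ✓ → yes.
gamma: end 17:30 < 19:10? ✓; start 14:55 < 18:30? ✓ → yes.
iota: end 21:20 < 19:10? ✗; start 20:25 < 18:30? ✗ → no.
kappa: end 21:05 < 19:10? ✗; start 12:45 < 18:30? ✓ → no.
lambda: end 17:40 < 19:10? ✓; start 09:50 < 18:30? ✓ → yes.
mu: end 18:30 < 19:10? ✓; start 15:30 < 18:30? ✓ → yes.
zeta: end 18:10 < 19:10? ✓; start 10:25 < 18:30? ✓ → yes.
Result: beta, eta, gamma, lambda, mu, zeta.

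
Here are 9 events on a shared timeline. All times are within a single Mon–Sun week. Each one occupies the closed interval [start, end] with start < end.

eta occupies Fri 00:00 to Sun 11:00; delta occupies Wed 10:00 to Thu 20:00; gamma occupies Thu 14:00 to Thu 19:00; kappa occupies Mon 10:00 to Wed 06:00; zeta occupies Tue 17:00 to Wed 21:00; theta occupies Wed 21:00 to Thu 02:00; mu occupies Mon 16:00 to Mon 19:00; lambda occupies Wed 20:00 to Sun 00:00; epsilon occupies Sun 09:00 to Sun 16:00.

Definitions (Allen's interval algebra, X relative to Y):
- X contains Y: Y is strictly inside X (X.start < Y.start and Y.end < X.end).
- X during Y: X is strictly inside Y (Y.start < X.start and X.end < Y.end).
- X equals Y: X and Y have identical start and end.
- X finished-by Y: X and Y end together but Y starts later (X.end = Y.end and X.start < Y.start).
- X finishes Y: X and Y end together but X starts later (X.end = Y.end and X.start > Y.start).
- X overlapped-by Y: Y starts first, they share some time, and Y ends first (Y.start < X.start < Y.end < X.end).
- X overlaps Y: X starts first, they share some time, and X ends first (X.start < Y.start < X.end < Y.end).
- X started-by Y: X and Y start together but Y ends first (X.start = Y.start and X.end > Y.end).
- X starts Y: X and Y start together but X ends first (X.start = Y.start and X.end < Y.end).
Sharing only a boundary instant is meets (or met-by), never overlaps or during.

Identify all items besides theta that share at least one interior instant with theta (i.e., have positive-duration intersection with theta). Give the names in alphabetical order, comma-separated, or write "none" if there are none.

delta, lambda

Target theta = [Wed 21:00, Thu 02:00].
delta [Wed 10:00, Thu 20:00] → contains → yes.
epsilon [Sun 09:00, Sun 16:00] → after → no.
eta [Fri 00:00, Sun 11:00] → after → no.
gamma [Thu 14:00, Thu 19:00] → after → no.
kappa [Mon 10:00, Wed 06:00] → before → no.
lambda [Wed 20:00, Sun 00:00] → contains → yes.
mu [Mon 16:00, Mon 19:00] → before → no.
zeta [Tue 17:00, Wed 21:00] → meets → no.
Result: delta, lambda.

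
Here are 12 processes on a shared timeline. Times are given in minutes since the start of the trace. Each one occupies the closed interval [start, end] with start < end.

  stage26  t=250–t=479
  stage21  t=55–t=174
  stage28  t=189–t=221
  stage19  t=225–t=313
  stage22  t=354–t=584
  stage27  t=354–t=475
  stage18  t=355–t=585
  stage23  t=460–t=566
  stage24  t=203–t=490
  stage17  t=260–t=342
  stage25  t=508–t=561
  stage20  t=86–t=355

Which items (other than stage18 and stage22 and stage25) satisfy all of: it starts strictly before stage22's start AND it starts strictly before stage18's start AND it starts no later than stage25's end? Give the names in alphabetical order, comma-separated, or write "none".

stage17, stage19, stage20, stage21, stage24, stage26, stage28

Conditions: its start is strictly before stage22's start (X.start < t=354) AND its start is strictly before stage18's start (X.start < t=355) AND its start is no later than stage25's end (X.start <= t=561).
stage17: start t=260 < t=354? ✓; start t=260 < t=355? ✓; start t=260 <= t=561? ✓ → yes.
stage19: start t=225 < t=354? ✓; start t=225 < t=355? ✓; start t=225 <= t=561? ✓ → yes.
stage20: start t=86 < t=354? ✓; start t=86 < t=355? ✓; start t=86 <= t=561? ✓ → yes.
stage21: start t=55 < t=354? ✓; start t=55 < t=355? ✓; start t=55 <= t=561? ✓ → yes.
stage23: start t=460 < t=354? ✗; start t=460 < t=355? ✗; start t=460 <= t=561? ✓ → no.
stage24: start t=203 < t=354? ✓; start t=203 < t=355? ✓; start t=203 <= t=561? ✓ → yes.
stage26: start t=250 < t=354? ✓; start t=250 < t=355? ✓; start t=250 <= t=561? ✓ → yes.
stage27: start t=354 < t=354? ✗; start t=354 < t=355? ✓; start t=354 <= t=561? ✓ → no.
stage28: start t=189 < t=354? ✓; start t=189 < t=355? ✓; start t=189 <= t=561? ✓ → yes.
Result: stage17, stage19, stage20, stage21, stage24, stage26, stage28.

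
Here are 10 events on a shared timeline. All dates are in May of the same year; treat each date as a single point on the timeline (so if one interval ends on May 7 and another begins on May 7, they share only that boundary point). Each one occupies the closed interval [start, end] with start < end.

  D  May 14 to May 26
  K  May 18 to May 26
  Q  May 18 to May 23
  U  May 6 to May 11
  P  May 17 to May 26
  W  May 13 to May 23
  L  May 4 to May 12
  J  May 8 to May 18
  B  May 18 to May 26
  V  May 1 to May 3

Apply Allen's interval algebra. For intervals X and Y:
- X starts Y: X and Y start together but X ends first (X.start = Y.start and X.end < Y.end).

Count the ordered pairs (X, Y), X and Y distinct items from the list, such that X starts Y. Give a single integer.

Checking all 90 ordered pairs for relation 'starts'; matching pairs in alphabetical order:
(Q, B): Q starts B ✓
(Q, K): Q starts K ✓
Count: 2.

2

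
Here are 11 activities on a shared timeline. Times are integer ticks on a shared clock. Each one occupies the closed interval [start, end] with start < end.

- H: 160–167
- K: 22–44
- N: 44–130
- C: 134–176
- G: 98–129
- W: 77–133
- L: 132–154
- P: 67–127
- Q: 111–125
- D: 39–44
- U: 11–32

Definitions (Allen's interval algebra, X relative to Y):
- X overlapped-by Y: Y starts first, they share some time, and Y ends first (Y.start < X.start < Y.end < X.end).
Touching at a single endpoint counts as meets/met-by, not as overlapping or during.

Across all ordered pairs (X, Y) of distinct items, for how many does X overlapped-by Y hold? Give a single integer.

Checking all 110 ordered pairs for relation 'overlapped-by'; matching pairs in alphabetical order:
(C, L): C overlapped-by L ✓
(G, P): G overlapped-by P ✓
(K, U): K overlapped-by U ✓
(L, W): L overlapped-by W ✓
(W, N): W overlapped-by N ✓
(W, P): W overlapped-by P ✓
Count: 6.

6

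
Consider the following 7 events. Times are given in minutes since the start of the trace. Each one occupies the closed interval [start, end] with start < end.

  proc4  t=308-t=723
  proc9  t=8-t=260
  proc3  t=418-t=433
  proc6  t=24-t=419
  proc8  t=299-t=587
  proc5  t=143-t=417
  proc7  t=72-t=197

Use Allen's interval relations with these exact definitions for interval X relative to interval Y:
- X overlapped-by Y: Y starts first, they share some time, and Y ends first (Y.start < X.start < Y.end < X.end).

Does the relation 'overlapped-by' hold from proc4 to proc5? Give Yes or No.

Yes

proc4 = [t=308, t=723], proc5 = [t=143, t=417].
Actual relation of proc4 to proc5: overlapped-by.
Asked whether 'overlapped-by' holds → Yes.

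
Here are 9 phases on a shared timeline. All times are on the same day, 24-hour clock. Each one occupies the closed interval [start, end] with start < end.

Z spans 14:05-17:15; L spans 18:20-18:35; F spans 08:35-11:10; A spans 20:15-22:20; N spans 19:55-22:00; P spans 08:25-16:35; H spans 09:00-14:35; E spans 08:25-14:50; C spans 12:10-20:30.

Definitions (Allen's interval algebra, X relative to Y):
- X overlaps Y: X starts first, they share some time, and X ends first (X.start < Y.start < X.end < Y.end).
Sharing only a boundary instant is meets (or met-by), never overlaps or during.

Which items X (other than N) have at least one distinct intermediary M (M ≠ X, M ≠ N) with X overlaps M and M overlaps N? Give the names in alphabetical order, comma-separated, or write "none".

E, H, P

Target N = [19:55, 22:00].
Intermediaries M with M overlaps N: C.
Via C — items with X overlaps C: E, H, P.
Union: E, H, P.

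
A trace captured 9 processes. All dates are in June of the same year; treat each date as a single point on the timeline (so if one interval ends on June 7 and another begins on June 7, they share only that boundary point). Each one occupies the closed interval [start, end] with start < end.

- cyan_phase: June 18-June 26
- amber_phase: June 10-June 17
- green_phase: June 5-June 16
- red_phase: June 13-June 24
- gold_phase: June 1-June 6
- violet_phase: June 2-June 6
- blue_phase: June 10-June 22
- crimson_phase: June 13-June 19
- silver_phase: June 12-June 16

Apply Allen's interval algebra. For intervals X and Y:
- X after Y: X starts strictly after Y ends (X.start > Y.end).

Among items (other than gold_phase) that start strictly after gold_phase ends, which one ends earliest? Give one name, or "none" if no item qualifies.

Target gold_phase = [June 1, June 6].
amber_phase [June 10, June 17] → after → candidate.
blue_phase [June 10, June 22] → after → candidate.
crimson_phase [June 13, June 19] → after → candidate.
cyan_phase [June 18, June 26] → after → candidate.
green_phase [June 5, June 16] → overlapped-by → excluded.
red_phase [June 13, June 24] → after → candidate.
silver_phase [June 12, June 16] → after → candidate.
violet_phase [June 2, June 6] → finishes → excluded.
Among candidates, earliest end is June 16 → silver_phase.

silver_phase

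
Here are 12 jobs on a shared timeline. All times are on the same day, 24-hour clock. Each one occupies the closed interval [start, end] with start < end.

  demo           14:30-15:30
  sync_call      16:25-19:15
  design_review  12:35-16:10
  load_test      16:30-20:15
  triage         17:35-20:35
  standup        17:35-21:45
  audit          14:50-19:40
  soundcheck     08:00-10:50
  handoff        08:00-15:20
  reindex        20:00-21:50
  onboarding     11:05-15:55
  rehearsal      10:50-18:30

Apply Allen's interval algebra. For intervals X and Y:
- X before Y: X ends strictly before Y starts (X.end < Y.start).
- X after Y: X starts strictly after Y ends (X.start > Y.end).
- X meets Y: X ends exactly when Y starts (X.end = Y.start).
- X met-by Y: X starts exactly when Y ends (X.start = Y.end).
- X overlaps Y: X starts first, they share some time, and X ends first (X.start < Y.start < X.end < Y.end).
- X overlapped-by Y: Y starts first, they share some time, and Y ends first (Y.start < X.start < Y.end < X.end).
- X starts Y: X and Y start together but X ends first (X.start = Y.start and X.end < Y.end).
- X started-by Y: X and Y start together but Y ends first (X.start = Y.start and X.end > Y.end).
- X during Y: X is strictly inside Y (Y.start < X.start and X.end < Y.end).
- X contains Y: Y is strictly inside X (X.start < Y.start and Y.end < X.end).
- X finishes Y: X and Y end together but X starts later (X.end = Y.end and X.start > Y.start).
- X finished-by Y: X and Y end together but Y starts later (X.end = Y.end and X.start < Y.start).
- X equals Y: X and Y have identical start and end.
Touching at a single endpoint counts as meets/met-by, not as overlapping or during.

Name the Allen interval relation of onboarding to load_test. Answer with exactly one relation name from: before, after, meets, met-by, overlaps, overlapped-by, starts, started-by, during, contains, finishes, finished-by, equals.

before

onboarding = [11:05, 15:55]; load_test = [16:30, 20:15].
Compare endpoints: onboarding.start < load_test.start, onboarding.start < load_test.end, onboarding.end < load_test.start, onboarding.end < load_test.end.
That pattern is 'before'.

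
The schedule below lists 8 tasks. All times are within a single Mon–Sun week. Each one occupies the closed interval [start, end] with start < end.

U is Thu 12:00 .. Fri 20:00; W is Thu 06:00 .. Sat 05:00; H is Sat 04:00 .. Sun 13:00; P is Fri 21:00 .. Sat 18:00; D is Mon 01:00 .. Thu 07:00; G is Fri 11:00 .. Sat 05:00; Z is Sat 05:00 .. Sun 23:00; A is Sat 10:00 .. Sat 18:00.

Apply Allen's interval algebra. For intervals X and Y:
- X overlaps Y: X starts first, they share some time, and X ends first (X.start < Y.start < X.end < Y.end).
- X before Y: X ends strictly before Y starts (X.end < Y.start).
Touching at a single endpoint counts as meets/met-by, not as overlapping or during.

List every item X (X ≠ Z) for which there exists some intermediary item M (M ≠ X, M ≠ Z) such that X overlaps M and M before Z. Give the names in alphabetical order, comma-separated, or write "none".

Target Z = [Sat 05:00, Sun 23:00].
Intermediaries M with M before Z: D, U.
Via D — items with X overlaps D: none.
Via U — items with X overlaps U: none.
Union: none.

none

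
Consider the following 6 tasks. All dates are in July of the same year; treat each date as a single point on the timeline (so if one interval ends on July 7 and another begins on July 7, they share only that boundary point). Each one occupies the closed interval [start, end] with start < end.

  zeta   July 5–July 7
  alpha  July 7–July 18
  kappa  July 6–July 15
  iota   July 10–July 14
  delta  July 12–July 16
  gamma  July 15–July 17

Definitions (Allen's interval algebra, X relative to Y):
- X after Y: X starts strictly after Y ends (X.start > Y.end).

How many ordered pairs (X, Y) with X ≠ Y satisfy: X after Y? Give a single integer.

4

Checking all 30 ordered pairs for relation 'after'; matching pairs in alphabetical order:
(delta, zeta): delta after zeta ✓
(gamma, iota): gamma after iota ✓
(gamma, zeta): gamma after zeta ✓
(iota, zeta): iota after zeta ✓
Count: 4.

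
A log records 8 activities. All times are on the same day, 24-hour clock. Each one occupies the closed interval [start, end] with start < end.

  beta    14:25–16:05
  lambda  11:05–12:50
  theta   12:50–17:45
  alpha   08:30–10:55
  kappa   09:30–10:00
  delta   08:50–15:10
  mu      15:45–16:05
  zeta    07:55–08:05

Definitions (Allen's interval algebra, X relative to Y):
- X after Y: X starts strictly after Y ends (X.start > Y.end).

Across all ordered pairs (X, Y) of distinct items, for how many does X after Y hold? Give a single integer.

18

Checking all 56 ordered pairs for relation 'after'; matching pairs in alphabetical order:
(alpha, zeta): alpha after zeta ✓
(beta, alpha): beta after alpha ✓
(beta, kappa): beta after kappa ✓
(beta, lambda): beta after lambda ✓
(beta, zeta): beta after zeta ✓
(delta, zeta): delta after zeta ✓
(kappa, zeta): kappa after zeta ✓
(lambda, alpha): lambda after alpha ✓
(lambda, kappa): lambda after kappa ✓
(lambda, zeta): lambda after zeta ✓
(mu, alpha): mu after alpha ✓
(mu, delta): mu after delta ✓
(mu, kappa): mu after kappa ✓
(mu, lambda): mu after lambda ✓
(mu, zeta): mu after zeta ✓
(theta, alpha): theta after alpha ✓
(theta, kappa): theta after kappa ✓
(theta, zeta): theta after zeta ✓
Count: 18.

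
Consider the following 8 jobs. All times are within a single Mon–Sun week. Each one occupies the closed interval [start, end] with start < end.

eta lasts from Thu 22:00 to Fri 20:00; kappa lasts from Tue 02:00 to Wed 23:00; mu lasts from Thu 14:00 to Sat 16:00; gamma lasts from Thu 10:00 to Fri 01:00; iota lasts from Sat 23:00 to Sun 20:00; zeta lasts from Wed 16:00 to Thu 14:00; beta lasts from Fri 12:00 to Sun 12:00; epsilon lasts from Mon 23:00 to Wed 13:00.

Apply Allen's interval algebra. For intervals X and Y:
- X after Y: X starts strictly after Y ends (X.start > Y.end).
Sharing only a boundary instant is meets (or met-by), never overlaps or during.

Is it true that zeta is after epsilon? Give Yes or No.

zeta = [Wed 16:00, Thu 14:00], epsilon = [Mon 23:00, Wed 13:00].
Actual relation of zeta to epsilon: after.
Asked whether 'after' holds → Yes.

Yes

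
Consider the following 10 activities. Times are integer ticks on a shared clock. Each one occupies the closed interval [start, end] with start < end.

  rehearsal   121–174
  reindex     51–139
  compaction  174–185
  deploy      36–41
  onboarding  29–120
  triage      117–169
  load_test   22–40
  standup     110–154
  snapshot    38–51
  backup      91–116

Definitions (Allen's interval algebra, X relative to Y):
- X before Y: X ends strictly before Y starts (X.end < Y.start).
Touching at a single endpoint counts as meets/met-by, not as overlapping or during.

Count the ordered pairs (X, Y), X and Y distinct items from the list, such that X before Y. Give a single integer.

25

Checking all 90 ordered pairs for relation 'before'; matching pairs in alphabetical order:
(backup, compaction): backup before compaction ✓
(backup, rehearsal): backup before rehearsal ✓
(backup, triage): backup before triage ✓
(deploy, backup): deploy before backup ✓
(deploy, compaction): deploy before compaction ✓
(deploy, rehearsal): deploy before rehearsal ✓
(deploy, reindex): deploy before reindex ✓
(deploy, standup): deploy before standup ✓
(deploy, triage): deploy before triage ✓
(load_test, backup): load_test before backup ✓
(load_test, compaction): load_test before compaction ✓
(load_test, rehearsal): load_test before rehearsal ✓
(load_test, reindex): load_test before reindex ✓
(load_test, standup): load_test before standup ✓
(load_test, triage): load_test before triage ✓
(onboarding, compaction): onboarding before compaction ✓
(onboarding, rehearsal): onboarding before rehearsal ✓
(reindex, compaction): reindex before compaction ✓
(snapshot, backup): snapshot before backup ✓
(snapshot, compaction): snapshot before compaction ✓
(snapshot, rehearsal): snapshot before rehearsal ✓
(snapshot, standup): snapshot before standup ✓
(snapshot, triage): snapshot before triage ✓
(standup, compaction): standup before compaction ✓
... plus 1 further pairs not listed.
Count: 25.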